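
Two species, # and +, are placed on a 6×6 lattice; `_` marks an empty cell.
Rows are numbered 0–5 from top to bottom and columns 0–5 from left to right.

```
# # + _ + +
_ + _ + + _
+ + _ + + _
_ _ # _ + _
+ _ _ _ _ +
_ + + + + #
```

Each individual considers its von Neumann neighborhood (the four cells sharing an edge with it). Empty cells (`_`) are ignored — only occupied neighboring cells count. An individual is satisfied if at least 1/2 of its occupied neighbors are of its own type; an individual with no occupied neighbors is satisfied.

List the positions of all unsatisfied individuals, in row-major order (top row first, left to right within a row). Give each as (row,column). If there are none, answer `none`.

(0,0)# 1/1 ok
(0,1)# 1/3 unhappy
(0,2)+ 0/1 unhappy
(0,4)+ 2/2 ok
(0,5)+ 1/1 ok
(1,1)+ 1/2 ok
(1,3)+ 2/2 ok
(1,4)+ 3/3 ok
(2,0)+ 1/1 ok
(2,1)+ 2/2 ok
(2,3)+ 2/2 ok
(2,4)+ 3/3 ok
(3,2)# 0/0 ok
(3,4)+ 1/1 ok
(4,0)+ 0/0 ok
(4,5)+ 0/1 unhappy
(5,1)+ 1/1 ok
(5,2)+ 2/2 ok
(5,3)+ 2/2 ok
(5,4)+ 1/2 ok
(5,5)# 0/2 unhappy

(0,1), (0,2), (4,5), (5,5)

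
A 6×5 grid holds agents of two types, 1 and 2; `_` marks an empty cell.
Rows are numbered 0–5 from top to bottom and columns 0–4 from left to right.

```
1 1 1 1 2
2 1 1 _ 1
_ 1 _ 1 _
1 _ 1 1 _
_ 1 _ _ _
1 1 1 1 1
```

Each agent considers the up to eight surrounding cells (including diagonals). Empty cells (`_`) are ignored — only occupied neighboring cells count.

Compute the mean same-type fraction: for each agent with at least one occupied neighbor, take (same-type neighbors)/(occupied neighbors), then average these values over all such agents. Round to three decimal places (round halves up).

0.826

Row 0: (0,0)1 2/3 · (0,1)1 4/5 · (0,2)1 4/4 · (0,3)1 3/4 · (0,4)2 0/2
Row 1: (1,0)2 0/4 · (1,1)1 5/6 · (1,2)1 6/6 · (1,4)1 2/3
Row 2: (2,1)1 4/5 · (2,3)1 4/4
Row 3: (3,0)1 2/2 · (3,2)1 4/4 · (3,3)1 2/2
Row 4: (4,1)1 5/5
Row 5: (5,0)1 2/2 · (5,1)1 3/3 · (5,2)1 3/3 · (5,3)1 2/2 · (5,4)1 1/1
Sum over 20 agents: 2/3 + 4/5 + 4/4 + 3/4 + 0/2 + 0/4 + 5/6 + 6/6 + 2/3 + 4/5 + 4/4 + 2/2 + 4/4 + 2/2 + 5/5 + 2/2 + 3/3 + 3/3 + 2/2 + 1/1 = 991/60; mean = 991/60 ÷ 20 = 991/1200 = 0.825833… → 0.826.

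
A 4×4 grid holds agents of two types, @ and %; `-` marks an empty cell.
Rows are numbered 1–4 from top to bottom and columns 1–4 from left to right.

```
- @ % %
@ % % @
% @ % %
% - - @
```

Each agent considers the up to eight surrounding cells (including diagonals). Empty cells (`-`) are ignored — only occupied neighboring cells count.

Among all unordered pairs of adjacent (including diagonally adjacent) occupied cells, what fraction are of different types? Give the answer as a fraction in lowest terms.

17/30

Scan each occupied cell's neighbors to the right and below (and the two forward diagonals) so each pair is counted once.
Row 1: @(1,2)–%(1,3)≠ @(1,2)–%(2,2)≠ @(1,2)–%(2,3)≠ @(1,2)–@(2,1)= %(1,3)–%(1,4)= %(1,3)–%(2,3)= %(1,3)–@(2,4)≠ %(1,3)–%(2,2)= %(1,4)–@(2,4)≠ %(1,4)–%(2,3)=  → 5/10 unlike.
Row 2: @(2,1)–%(2,2)≠ @(2,1)–%(3,1)≠ @(2,1)–@(3,2)= %(2,2)–%(2,3)= %(2,2)–@(3,2)≠ %(2,2)–%(3,3)= %(2,2)–%(3,1)= %(2,3)–@(2,4)≠ %(2,3)–%(3,3)= %(2,3)–%(3,4)= %(2,3)–@(3,2)≠ @(2,4)–%(3,4)≠ @(2,4)–%(3,3)≠  → 7/13 unlike.
Row 3: %(3,1)–@(3,2)≠ %(3,1)–%(4,1)= @(3,2)–%(3,3)≠ @(3,2)–%(4,1)≠ %(3,3)–%(3,4)= %(3,3)–@(4,4)≠ %(3,4)–@(4,4)≠  → 5/7 unlike.
Total adjacent occupied pairs: 30; unlike-type pairs: 17.
17/30 is already in lowest terms.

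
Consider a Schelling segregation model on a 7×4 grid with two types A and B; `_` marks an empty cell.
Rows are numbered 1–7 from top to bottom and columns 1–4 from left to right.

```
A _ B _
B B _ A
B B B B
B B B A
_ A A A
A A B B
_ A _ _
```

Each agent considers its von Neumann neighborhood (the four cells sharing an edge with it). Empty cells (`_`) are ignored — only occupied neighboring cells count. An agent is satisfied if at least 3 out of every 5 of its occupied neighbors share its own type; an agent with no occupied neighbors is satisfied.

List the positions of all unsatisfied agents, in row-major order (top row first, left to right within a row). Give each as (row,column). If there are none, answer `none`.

(1,1), (2,4), (3,4), (4,3), (4,4), (5,3), (6,3), (6,4)

Row 1: (1,1)A 0/1 ✗ · (1,3)B 0/0 ✓
Row 2: (2,1)B 2/3 ✓ · (2,2)B 2/2 ✓ · (2,4)A 0/1 ✗
Row 3: (3,1)B 3/3 ✓ · (3,2)B 4/4 ✓ · (3,3)B 3/3 ✓ · (3,4)B 1/3 ✗
Row 4: (4,1)B 2/2 ✓ · (4,2)B 3/4 ✓ · (4,3)B 2/4 ✗ · (4,4)A 1/3 ✗
Row 5: (5,2)A 2/3 ✓ · (5,3)A 2/4 ✗ · (5,4)A 2/3 ✓
Row 6: (6,1)A 1/1 ✓ · (6,2)A 3/4 ✓ · (6,3)B 1/3 ✗ · (6,4)B 1/2 ✗
Row 7: (7,2)A 1/1 ✓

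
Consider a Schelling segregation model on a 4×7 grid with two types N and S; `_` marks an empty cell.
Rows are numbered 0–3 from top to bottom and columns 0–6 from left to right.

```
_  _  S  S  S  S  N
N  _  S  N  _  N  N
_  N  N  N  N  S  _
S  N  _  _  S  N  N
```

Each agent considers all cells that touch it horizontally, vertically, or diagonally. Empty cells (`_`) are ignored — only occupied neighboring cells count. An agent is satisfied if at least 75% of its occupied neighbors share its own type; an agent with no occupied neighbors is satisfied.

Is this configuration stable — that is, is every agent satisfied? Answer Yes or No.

No

(0,2)S 2/3 not
(0,3)S 3/4 satisfied
(0,4)S 2/4 not
(0,5)S 1/4 not
(0,6)N 2/3 not
(1,0)N 1/1 satisfied
(1,2)S 2/6 not
(1,3)N 3/7 not
(1,5)N 3/6 not
(1,6)N 2/4 not
(2,1)N 3/5 not
(2,2)N 4/5 satisfied
(2,3)N 3/5 not
(2,4)N 4/6 not
(2,5)S 1/6 not
(3,0)S 0/2 not
(3,1)N 2/3 not
(3,4)S 1/4 not
(3,5)N 2/4 not
(3,6)N 1/2 not
For instance (0,2) has only 2/3 same-type neighbors, below 3/4.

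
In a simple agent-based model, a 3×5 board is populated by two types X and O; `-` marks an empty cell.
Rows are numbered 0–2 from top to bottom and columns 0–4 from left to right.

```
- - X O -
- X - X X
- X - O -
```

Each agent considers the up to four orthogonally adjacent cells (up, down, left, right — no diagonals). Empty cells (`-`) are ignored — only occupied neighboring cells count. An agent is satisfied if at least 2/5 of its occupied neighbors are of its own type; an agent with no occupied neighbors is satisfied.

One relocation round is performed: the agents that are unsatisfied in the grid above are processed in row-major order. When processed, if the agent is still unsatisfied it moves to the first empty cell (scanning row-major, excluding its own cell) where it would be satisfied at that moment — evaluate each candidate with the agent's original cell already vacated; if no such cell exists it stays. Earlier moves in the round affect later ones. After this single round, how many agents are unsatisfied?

0

Initially unsatisfied (in order): (0,2), (0,3), (1,3), (2,3).
  (0,2) → (0,0).
  (0,3) → (0,2).
  (1,3): now satisfied by earlier moves; stays.
  (2,3) → (0,3).
Resulting grid:
X - O O -
- X - X X
- X - - -
All satisfied now.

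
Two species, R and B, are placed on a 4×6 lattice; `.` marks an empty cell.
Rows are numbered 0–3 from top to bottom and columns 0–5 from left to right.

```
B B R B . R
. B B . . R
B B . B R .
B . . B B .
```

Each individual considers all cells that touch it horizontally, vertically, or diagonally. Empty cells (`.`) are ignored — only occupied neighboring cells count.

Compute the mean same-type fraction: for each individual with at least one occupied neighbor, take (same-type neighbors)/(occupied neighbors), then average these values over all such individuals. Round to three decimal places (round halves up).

Row 0: (0,0)B 2/2 · (0,1)B 3/4 · (0,2)R 0/4 · (0,3)B 1/2 · (0,5)R 1/1
Row 1: (1,1)B 5/6 · (1,2)B 5/6 · (1,5)R 2/2
Row 2: (2,0)B 3/3 · (2,1)B 4/4 · (2,3)B 3/4 · (2,4)R 1/4
Row 3: (3,0)B 2/2 · (3,3)B 2/3 · (3,4)B 2/3
Sum over 15 individuals: 2/2 + 3/4 + 0/4 + 1/2 + 1/1 + 5/6 + 5/6 + 2/2 + 3/3 + 4/4 + 3/4 + 1/4 + 2/2 + 2/3 + 2/3 = 45/4; mean = 45/4 ÷ 15 = 3/4 = 0.75 → 0.750.

0.750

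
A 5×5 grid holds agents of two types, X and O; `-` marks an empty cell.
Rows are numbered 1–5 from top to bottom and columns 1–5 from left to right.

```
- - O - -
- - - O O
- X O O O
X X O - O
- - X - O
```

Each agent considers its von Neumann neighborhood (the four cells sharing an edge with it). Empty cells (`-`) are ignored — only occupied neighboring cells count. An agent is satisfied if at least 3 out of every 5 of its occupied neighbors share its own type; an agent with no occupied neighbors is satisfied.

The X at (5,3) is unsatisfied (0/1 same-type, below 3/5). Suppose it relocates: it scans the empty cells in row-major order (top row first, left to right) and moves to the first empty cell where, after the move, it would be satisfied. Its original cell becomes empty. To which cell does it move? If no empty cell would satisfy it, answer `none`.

(1,1)

Vacating (5,3). Empty cells in order:
  (1,1): 0/0 same-type → satisfied — stop here.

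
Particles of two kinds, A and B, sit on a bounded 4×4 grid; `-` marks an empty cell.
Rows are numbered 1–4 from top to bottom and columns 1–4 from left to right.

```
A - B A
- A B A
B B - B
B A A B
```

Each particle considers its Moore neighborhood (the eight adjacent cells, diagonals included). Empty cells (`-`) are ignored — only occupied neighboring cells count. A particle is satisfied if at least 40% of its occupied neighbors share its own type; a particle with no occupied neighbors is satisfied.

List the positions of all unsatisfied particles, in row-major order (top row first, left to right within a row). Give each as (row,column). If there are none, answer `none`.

(1,1)A 1/1 ✓
(1,3)B 1/4 ✗
(1,4)A 1/3 ✗
(2,2)A 1/5 ✗
(2,3)B 3/6 ✓
(2,4)A 1/4 ✗
(3,1)B 2/4 ✓
(3,2)B 3/6 ✓
(3,4)B 2/4 ✓
(4,1)B 2/3 ✓
(4,2)A 1/4 ✗
(4,3)A 1/4 ✗
(4,4)B 1/2 ✓

(1,3), (1,4), (2,2), (2,4), (4,2), (4,3)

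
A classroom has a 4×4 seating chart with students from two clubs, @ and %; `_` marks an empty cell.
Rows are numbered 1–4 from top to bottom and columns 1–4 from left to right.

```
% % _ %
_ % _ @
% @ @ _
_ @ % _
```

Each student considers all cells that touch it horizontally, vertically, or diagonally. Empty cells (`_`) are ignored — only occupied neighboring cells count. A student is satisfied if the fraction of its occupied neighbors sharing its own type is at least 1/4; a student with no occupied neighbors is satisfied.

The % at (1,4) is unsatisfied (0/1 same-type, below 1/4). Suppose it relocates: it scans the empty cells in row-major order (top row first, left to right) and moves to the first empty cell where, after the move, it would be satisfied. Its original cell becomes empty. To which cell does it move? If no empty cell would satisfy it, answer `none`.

(1,3)

Vacating (1,4). Empty cells in order:
  (1,3): 2/3 same-type → satisfied — stop here.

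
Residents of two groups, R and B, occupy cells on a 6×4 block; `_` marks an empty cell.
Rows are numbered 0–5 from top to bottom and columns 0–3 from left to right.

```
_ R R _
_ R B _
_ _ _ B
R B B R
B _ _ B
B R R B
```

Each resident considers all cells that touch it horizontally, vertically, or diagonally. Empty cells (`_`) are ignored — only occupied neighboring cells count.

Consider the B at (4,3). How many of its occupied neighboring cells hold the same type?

2

Occupied neighbors of (4,3): (3,2)=B, (3,3)=R, (5,2)=R, (5,3)=B.
Same type (B): 2 of 4.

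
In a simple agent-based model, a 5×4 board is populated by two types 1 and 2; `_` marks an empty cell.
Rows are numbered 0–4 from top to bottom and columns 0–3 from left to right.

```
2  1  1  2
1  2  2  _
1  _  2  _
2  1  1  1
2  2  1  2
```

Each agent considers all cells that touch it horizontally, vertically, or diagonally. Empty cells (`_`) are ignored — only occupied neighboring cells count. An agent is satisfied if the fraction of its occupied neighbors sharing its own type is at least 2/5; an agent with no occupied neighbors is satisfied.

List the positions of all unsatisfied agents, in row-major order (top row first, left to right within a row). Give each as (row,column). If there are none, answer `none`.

(0,0)2 1/3 unhappy
(0,1)1 2/5 ok
(0,2)1 1/4 unhappy
(0,3)2 1/2 ok
(1,0)1 2/4 ok
(1,1)2 3/7 ok
(1,2)2 3/5 ok
(2,0)1 2/4 ok
(2,2)2 2/5 ok
(3,0)2 2/4 ok
(3,1)1 3/7 ok
(3,2)1 3/6 ok
(3,3)1 2/4 ok
(4,0)2 2/3 ok
(4,1)2 2/5 ok
(4,2)1 3/5 ok
(4,3)2 0/3 unhappy

(0,0), (0,2), (4,3)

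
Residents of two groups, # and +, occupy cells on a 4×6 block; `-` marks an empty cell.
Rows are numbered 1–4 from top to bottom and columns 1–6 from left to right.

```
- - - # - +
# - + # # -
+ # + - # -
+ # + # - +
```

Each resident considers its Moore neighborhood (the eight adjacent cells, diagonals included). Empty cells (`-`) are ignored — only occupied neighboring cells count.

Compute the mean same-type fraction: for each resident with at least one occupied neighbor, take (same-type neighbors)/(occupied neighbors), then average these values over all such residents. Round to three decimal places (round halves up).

(1,4)# 2/3
(1,6)+ 0/1
(2,1)# 1/2
(2,3)+ 1/4
(2,4)# 3/5
(2,5)# 3/4
(3,1)+ 1/4
(3,2)# 2/7
(3,3)+ 2/6
(3,5)# 3/4
(4,1)+ 1/3
(4,2)# 1/5
(4,3)+ 1/4
(4,4)# 1/3
(4,6)+ 0/1
Sum over 15 residents: 2/3 + 0/1 + 1/2 + 1/4 + 3/5 + 3/4 + 1/4 + 2/7 + 2/6 + 3/4 + 1/3 + 1/5 + 1/4 + 1/3 + 0/1 = 2311/420; mean = 2311/420 ÷ 15 = 2311/6300 = 0.366825… → 0.367.

0.367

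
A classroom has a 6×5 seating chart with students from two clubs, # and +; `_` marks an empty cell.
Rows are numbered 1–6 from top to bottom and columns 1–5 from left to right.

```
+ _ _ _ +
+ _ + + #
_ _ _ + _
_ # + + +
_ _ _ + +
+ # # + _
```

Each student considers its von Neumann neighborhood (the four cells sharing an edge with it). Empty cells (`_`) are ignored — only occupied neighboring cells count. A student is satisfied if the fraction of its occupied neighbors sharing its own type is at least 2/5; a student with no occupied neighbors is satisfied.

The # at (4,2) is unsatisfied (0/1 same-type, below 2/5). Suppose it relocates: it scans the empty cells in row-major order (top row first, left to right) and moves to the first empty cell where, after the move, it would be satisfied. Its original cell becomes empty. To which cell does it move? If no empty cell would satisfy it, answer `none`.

(3,2)

Vacating (4,2). Empty cells in order:
  (1,2): 0/1 same-type → still unsatisfied.
  (1,3): 0/1 same-type → still unsatisfied.
  (1,4): 0/2 same-type → still unsatisfied.
  (2,2): 0/2 same-type → still unsatisfied.
  (3,1): 0/1 same-type → still unsatisfied.
  (3,2): 0/0 same-type → satisfied — stop here.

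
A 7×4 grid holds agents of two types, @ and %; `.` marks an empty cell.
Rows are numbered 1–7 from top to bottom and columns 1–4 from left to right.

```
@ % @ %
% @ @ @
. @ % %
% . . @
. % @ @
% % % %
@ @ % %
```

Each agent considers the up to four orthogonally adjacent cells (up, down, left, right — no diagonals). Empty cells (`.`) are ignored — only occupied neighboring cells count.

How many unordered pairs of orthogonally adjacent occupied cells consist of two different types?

17

Scan each occupied cell's neighbors to the right and below so each pair is counted once.
From row 1: 6 unlike of 7 pairs (running 6/7).
From row 2: 3 unlike of 6 pairs (running 9/13).
From row 3: 2 unlike of 3 pairs (running 11/16).
From row 4: 0 unlike of 1 pairs (running 11/17).
From row 5: 3 unlike of 5 pairs (running 14/22).
From row 6: 2 unlike of 7 pairs (running 16/29).
From row 7: 1 unlike of 3 pairs (running 17/32).
Total adjacent occupied pairs: 32; unlike-type pairs: 17.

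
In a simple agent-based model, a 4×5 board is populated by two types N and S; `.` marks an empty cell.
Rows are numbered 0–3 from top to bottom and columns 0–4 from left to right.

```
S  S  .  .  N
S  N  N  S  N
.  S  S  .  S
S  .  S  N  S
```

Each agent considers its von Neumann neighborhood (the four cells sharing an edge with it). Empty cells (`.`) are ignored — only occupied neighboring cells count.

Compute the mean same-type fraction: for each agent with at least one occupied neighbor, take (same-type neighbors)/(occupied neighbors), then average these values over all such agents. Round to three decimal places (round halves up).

Row 0: (0,0)S 2/2 · (0,1)S 1/2 · (0,4)N 1/1
Row 1: (1,0)S 1/2 · (1,1)N 1/4 · (1,2)N 1/3 · (1,3)S 0/2 · (1,4)N 1/3
Row 2: (2,1)S 1/2 · (2,2)S 2/3 · (2,4)S 1/2
Row 3: (3,0)S — no occupied neighbors · (3,2)S 1/2 · (3,3)N 0/2 · (3,4)S 1/2
Sum over 14 agents: 2/2 + 1/2 + 1/1 + 1/2 + 1/4 + 1/3 + 0/2 + 1/3 + 1/2 + 2/3 + 1/2 + 1/2 + 0/2 + 1/2 = 79/12; mean = 79/12 ÷ 14 = 79/168 = 0.470238… → 0.470.

0.470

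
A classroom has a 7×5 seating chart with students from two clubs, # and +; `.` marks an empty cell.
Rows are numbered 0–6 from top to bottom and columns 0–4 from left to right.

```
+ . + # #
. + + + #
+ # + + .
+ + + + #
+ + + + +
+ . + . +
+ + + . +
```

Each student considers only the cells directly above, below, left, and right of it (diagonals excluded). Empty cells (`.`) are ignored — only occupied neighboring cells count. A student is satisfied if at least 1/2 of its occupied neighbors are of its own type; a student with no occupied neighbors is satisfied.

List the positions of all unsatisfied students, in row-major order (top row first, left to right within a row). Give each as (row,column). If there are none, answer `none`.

Row 0: (0,0)+ 0/0 satisfied · (0,2)+ 1/2 satisfied · (0,3)# 1/3 not · (0,4)# 2/2 satisfied
Row 1: (1,1)+ 1/2 satisfied · (1,2)+ 4/4 satisfied · (1,3)+ 2/4 satisfied · (1,4)# 1/2 satisfied
Row 2: (2,0)+ 1/2 satisfied · (2,1)# 0/4 not · (2,2)+ 3/4 satisfied · (2,3)+ 3/3 satisfied
Row 3: (3,0)+ 3/3 satisfied · (3,1)+ 3/4 satisfied · (3,2)+ 4/4 satisfied · (3,3)+ 3/4 satisfied · (3,4)# 0/2 not
Row 4: (4,0)+ 3/3 satisfied · (4,1)+ 3/3 satisfied · (4,2)+ 4/4 satisfied · (4,3)+ 3/3 satisfied · (4,4)+ 2/3 satisfied
Row 5: (5,0)+ 2/2 satisfied · (5,2)+ 2/2 satisfied · (5,4)+ 2/2 satisfied
Row 6: (6,0)+ 2/2 satisfied · (6,1)+ 2/2 satisfied · (6,2)+ 2/2 satisfied · (6,4)+ 1/1 satisfied

(0,3), (2,1), (3,4)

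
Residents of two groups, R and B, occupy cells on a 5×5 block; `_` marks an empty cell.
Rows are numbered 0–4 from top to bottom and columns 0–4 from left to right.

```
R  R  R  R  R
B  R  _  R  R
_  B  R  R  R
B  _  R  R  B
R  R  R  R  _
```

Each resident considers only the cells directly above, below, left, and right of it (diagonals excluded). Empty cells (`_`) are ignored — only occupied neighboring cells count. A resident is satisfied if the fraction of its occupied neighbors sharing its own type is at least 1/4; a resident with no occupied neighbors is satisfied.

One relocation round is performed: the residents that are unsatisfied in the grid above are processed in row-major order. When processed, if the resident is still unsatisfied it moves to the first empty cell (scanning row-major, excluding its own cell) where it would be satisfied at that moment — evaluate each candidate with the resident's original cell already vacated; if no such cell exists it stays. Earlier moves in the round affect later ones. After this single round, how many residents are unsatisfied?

Initially unsatisfied (in order): (1,0), (2,1), (3,0), (3,4).
  (1,0) → (2,0).
  (2,1): now satisfied by earlier moves; stays.
  (3,0): now satisfied by earlier moves; stays.
  (3,4) → (1,0).
Resulting grid:
R R R R R
B R _ R R
B B R R R
B _ R R _
R R R R _
All satisfied now.

0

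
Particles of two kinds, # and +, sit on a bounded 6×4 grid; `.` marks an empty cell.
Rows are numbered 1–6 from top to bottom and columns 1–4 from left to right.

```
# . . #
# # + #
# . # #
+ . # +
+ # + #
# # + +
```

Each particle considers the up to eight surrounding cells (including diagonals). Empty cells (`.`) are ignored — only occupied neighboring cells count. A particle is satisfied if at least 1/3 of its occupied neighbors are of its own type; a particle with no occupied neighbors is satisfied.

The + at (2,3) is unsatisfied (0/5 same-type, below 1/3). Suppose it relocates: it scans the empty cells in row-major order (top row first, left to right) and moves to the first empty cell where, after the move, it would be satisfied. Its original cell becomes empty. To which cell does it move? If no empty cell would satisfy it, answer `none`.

(4,2)

Vacating (2,3). Empty cells in order:
  (1,2): 0/3 same-type → still unsatisfied.
  (1,3): 0/3 same-type → still unsatisfied.
  (3,2): 1/6 same-type → still unsatisfied.
  (4,2): 3/7 same-type → satisfied — stop here.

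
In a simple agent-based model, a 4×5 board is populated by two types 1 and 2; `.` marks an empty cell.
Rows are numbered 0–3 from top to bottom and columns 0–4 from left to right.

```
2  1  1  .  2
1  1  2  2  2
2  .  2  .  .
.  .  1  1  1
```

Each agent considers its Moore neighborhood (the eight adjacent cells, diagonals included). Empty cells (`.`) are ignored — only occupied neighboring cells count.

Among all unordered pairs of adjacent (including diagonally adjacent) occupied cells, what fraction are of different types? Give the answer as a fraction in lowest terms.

12/25

Scan each occupied cell's neighbors to the right and below (and the two forward diagonals) so each pair is counted once.
From row 0: 6 unlike of 12 pairs (running 6/12).
From row 1: 4 unlike of 9 pairs (running 10/21).
From row 2: 2 unlike of 2 pairs (running 12/23).
From row 3: 0 unlike of 2 pairs (running 12/25).
Total adjacent occupied pairs: 25; unlike-type pairs: 12.
12/25 is already in lowest terms.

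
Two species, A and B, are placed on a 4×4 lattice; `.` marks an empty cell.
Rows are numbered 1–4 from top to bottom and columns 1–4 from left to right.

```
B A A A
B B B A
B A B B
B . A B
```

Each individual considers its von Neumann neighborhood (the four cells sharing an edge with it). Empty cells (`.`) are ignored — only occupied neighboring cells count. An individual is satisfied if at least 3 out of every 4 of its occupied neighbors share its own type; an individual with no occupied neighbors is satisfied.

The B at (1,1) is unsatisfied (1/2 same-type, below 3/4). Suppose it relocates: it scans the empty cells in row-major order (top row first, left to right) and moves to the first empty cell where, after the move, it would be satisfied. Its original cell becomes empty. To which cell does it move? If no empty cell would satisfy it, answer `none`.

Vacating (1,1). Empty cells in order:
  (4,2): 1/3 same-type → still unsatisfied.

none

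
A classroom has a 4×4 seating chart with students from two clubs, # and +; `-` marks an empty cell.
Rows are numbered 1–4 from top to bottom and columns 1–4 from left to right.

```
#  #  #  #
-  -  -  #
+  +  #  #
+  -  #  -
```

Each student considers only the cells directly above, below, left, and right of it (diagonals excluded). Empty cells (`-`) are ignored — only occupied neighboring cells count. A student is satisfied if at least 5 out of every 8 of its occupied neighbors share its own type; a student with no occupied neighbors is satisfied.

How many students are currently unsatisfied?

1

(1,1)# 1/1 ok
(1,2)# 2/2 ok
(1,3)# 2/2 ok
(1,4)# 2/2 ok
(2,4)# 2/2 ok
(3,1)+ 2/2 ok
(3,2)+ 1/2 unhappy
(3,3)# 2/3 ok
(3,4)# 2/2 ok
(4,1)+ 1/1 ok
(4,3)# 1/1 ok
Unsatisfied: (3,2) — 1 in total.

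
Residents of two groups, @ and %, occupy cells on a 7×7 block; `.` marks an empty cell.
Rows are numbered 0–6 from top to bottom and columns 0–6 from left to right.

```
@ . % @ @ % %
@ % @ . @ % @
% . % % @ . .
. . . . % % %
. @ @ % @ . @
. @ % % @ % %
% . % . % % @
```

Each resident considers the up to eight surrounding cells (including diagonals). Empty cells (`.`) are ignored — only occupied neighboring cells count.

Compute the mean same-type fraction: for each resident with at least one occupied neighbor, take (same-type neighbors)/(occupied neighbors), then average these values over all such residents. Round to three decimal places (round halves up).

0.417

(0,0)@ 1/2
(0,2)% 1/3
(0,3)@ 3/4
(0,4)@ 2/4
(0,5)% 2/5
(0,6)% 2/3
(1,0)@ 1/3
(1,1)% 3/6
(1,2)@ 1/5
(1,4)@ 3/6
(1,5)% 2/6
(1,6)@ 0/3
(2,0)% 1/2
(2,2)% 2/3
(2,3)% 2/5
(2,4)@ 1/5
(3,4)% 3/5
(3,5)% 2/5
(3,6)% 1/2
(4,1)@ 2/3
(4,2)@ 2/5
(4,3)% 3/6
(4,4)@ 1/6
(4,6)@ 0/4
(5,1)@ 2/5
(5,2)% 3/6
(5,3)% 4/7
(5,4)@ 1/6
(5,5)% 3/7
(5,6)% 2/4
(6,0)% 0/1
(6,2)% 2/3
(6,4)% 3/4
(6,5)% 3/5
(6,6)@ 0/3
Sum over 35 residents: 1/2 + 1/3 + 3/4 + 2/4 + 2/5 + 2/3 + 1/3 + 3/6 + 1/5 + 3/6 + 2/6 + 0/3 + 1/2 + 2/3 + 2/5 + 1/5 + 3/5 + 2/5 + 1/2 + 2/3 + 2/5 + 3/6 + 1/6 + 0/4 + 2/5 + 3/6 + 4/7 + 1/6 + 3/7 + 2/4 + 0/1 + 2/3 + 3/4 + 3/5 + 0/3 = 73/5; mean = 73/5 ÷ 35 = 73/175 = 0.417142… → 0.417.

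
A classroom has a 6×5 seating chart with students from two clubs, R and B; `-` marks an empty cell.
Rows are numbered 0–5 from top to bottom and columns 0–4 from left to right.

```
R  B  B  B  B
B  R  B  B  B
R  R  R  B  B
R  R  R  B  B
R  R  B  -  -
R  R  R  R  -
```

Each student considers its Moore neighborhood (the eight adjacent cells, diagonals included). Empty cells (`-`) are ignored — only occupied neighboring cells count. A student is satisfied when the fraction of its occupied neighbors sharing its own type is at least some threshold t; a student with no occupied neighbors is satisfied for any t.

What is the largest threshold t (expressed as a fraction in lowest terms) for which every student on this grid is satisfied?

(0,0)R 1/3
(0,1)B 3/5
(0,2)B 4/5
(0,3)B 5/5
(0,4)B 3/3
(1,0)B 1/5
(1,1)R 4/8
(1,2)B 5/8
(1,3)B 7/8
(1,4)B 5/5
(2,0)R 4/5
(2,1)R 6/8
(2,2)R 4/8
(2,3)B 6/8
(2,4)B 5/5
(3,0)R 5/5
(3,1)R 7/8
(3,2)R 4/7
(3,3)B 4/6
(3,4)B 3/3
(4,0)R 5/5
(4,1)R 7/8
(4,2)B 1/7
(5,0)R 3/3
(5,1)R 4/5
(5,2)R 3/4
(5,3)R 1/2
The smallest same-type fraction is 1/7 at (4,2), which reduces to 1/7. Any threshold above that leaves this student unsatisfied.

1/7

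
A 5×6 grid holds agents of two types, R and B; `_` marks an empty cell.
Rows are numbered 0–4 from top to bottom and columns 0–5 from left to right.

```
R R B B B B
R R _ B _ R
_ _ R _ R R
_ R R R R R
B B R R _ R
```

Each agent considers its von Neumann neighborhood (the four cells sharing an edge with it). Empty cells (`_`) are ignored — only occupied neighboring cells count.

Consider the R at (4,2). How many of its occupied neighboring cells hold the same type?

2

Occupied neighbors of (4,2): (3,2)=R, (4,1)=B, (4,3)=R.
Same type (R): 2 of 3.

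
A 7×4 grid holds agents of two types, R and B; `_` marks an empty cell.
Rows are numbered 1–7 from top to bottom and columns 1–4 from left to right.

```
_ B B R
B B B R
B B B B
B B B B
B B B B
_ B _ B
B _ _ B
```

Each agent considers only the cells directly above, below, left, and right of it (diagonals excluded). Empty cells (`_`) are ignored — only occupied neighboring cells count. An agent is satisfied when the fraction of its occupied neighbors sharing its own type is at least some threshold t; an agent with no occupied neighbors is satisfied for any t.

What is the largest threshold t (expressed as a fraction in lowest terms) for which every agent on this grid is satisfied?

1/3

Row 1: (1,2)B 2/2 · (1,3)B 2/3 · (1,4)R 1/2
Row 2: (2,1)B 2/2 · (2,2)B 4/4 · (2,3)B 3/4 · (2,4)R 1/3
Row 3: (3,1)B 3/3 · (3,2)B 4/4 · (3,3)B 4/4 · (3,4)B 2/3
Row 4: (4,1)B 3/3 · (4,2)B 4/4 · (4,3)B 4/4 · (4,4)B 3/3
Row 5: (5,1)B 2/2 · (5,2)B 4/4 · (5,3)B 3/3 · (5,4)B 3/3
Row 6: (6,2)B 1/1 · (6,4)B 2/2
Row 7: (7,1)B — no occupied neighbors · (7,4)B 1/1
The smallest same-type fraction is 1/3 at (2,4), which reduces to 1/3. Any threshold above that leaves this agent unsatisfied.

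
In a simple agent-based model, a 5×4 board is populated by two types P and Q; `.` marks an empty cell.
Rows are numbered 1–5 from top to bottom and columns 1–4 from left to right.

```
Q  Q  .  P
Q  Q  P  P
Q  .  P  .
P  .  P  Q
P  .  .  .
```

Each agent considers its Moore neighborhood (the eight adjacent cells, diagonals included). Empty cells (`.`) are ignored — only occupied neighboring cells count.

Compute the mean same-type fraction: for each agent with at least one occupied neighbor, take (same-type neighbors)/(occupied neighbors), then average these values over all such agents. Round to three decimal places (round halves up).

0.714

(1,1)Q 3/3
(1,2)Q 3/4
(1,4)P 2/2
(2,1)Q 4/4
(2,2)Q 4/6
(2,3)P 3/5
(2,4)P 3/3
(3,1)Q 2/3
(3,3)P 3/5
(4,1)P 1/2
(4,3)P 1/2
(4,4)Q 0/2
(5,1)P 1/1
Sum over 13 agents: 3/3 + 3/4 + 2/2 + 4/4 + 4/6 + 3/5 + 3/3 + 2/3 + 3/5 + 1/2 + 1/2 + 0/2 + 1/1 = 557/60; mean = 557/60 ÷ 13 = 557/780 = 0.714102… → 0.714.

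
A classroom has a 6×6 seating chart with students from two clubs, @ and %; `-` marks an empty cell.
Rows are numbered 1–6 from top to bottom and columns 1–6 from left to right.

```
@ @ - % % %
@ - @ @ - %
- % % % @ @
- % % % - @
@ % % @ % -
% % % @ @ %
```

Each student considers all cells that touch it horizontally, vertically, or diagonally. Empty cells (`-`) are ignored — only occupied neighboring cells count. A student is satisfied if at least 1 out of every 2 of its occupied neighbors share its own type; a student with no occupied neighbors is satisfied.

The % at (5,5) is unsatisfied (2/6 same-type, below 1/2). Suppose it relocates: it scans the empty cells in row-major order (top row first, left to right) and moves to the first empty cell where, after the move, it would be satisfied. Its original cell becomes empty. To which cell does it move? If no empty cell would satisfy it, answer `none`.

Vacating (5,5). Empty cells in order:
  (1,3): 1/4 same-type → still unsatisfied.
  (2,2): 2/6 same-type → still unsatisfied.
  (2,5): 5/8 same-type → satisfied — stop here.

(2,5)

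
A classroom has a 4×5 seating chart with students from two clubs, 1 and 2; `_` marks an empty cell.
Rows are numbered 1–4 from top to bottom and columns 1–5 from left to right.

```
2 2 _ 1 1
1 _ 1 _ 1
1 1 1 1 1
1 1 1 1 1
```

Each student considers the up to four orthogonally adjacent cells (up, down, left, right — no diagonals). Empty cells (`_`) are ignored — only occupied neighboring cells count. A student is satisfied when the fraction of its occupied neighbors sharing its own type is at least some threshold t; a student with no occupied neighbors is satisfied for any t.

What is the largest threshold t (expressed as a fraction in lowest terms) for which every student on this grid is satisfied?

1/2

(1,1)2 1/2
(1,2)2 1/1
(1,4)1 1/1
(1,5)1 2/2
(2,1)1 1/2
(2,3)1 1/1
(2,5)1 2/2
(3,1)1 3/3
(3,2)1 3/3
(3,3)1 4/4
(3,4)1 3/3
(3,5)1 3/3
(4,1)1 2/2
(4,2)1 3/3
(4,3)1 3/3
(4,4)1 3/3
(4,5)1 2/2
The smallest same-type fraction is 1/2 at (1,1), which reduces to 1/2. Any threshold above that leaves this student unsatisfied.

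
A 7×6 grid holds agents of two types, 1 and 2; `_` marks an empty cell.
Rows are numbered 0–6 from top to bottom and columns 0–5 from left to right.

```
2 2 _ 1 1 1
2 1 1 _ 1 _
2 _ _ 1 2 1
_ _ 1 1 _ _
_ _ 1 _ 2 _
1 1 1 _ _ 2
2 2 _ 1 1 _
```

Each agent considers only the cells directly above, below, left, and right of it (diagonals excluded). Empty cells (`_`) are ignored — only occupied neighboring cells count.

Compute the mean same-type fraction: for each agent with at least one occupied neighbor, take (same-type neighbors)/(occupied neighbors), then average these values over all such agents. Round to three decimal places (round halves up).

(0,0)2 2/2
(0,1)2 1/2
(0,3)1 1/1
(0,4)1 3/3
(0,5)1 1/1
(1,0)2 2/3
(1,1)1 1/3
(1,2)1 1/1
(1,4)1 1/2
(2,0)2 1/1
(2,3)1 1/2
(2,4)2 0/3
(2,5)1 0/1
(3,2)1 2/2
(3,3)1 2/2
(4,2)1 2/2
(4,4)2 — no occupied neighbors
(5,0)1 1/2
(5,1)1 2/3
(5,2)1 2/2
(5,5)2 — no occupied neighbors
(6,0)2 1/2
(6,1)2 1/2
(6,3)1 1/1
(6,4)1 1/1
Sum over 23 agents: 2/2 + 1/2 + 1/1 + 3/3 + 1/1 + 2/3 + 1/3 + 1/1 + 1/2 + 1/1 + 1/2 + 0/3 + 0/1 + 2/2 + 2/2 + 2/2 + 1/2 + 2/3 + 2/2 + 1/2 + 1/2 + 1/1 + 1/1 = 50/3; mean = 50/3 ÷ 23 = 50/69 = 0.724637… → 0.725.

0.725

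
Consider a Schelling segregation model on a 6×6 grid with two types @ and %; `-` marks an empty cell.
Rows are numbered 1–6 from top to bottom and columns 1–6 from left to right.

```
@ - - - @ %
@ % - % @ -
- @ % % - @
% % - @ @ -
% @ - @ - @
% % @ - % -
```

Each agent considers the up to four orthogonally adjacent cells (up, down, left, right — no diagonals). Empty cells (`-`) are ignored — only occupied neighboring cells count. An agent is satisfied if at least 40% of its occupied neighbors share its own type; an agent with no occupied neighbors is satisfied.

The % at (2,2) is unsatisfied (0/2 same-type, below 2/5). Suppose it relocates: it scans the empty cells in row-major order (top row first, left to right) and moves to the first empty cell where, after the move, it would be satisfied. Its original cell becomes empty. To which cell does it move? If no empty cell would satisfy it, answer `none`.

(1,3)

Vacating (2,2). Empty cells in order:
  (1,2): 0/1 same-type → still unsatisfied.
  (1,3): 0/0 same-type → satisfied — stop here.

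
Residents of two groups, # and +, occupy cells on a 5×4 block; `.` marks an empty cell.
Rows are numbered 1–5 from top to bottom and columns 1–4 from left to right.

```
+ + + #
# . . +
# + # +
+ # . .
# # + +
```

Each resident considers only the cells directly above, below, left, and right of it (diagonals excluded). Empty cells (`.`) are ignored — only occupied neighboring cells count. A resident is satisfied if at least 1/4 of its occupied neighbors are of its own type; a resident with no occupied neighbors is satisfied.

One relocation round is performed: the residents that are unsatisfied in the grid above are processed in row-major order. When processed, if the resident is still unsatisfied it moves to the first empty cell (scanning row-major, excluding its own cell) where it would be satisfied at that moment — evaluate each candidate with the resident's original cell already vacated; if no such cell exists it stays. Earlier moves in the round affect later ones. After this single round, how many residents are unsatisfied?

Initially unsatisfied (in order): (1,4), (3,2), (3,3), (4,1).
  (1,4) → (2,2).
  (3,2) → (1,4).
  (3,3) → (2,3).
  (4,1) → (3,3).
Resulting grid:
+ + + +
# # # +
# . + +
. # . .
# # + +
All satisfied now.

0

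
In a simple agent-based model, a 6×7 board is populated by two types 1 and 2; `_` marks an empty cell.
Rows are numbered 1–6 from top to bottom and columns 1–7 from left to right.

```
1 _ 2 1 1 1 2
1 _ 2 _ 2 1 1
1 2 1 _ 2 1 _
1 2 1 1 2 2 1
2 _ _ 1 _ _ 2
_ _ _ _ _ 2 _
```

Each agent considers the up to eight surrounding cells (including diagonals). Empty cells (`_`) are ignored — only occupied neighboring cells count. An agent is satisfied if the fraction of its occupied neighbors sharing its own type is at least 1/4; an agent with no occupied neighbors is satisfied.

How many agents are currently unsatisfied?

2

(1,1)1 1/1 ok
(1,3)2 1/2 ok
(1,4)1 1/4 ok
(1,5)1 3/4 ok
(1,6)1 3/5 ok
(1,7)2 0/3 unhappy
(2,1)1 2/3 ok
(2,3)2 2/4 ok
(2,5)2 1/6 unhappy
(2,6)1 4/7 ok
(2,7)1 3/4 ok
(3,1)1 2/4 ok
(3,2)2 2/7 ok
(3,3)1 2/5 ok
(3,5)2 3/6 ok
(3,6)1 3/7 ok
(4,1)1 1/4 ok
(4,2)2 2/6 ok
(4,3)1 3/5 ok
(4,4)1 3/5 ok
(4,5)2 2/5 ok
(4,6)2 3/5 ok
(4,7)1 1/3 ok
(5,1)2 1/2 ok
(5,4)1 2/3 ok
(5,7)2 2/3 ok
(6,6)2 1/1 ok
Unsatisfied: (1,7), (2,5) — 2 in total.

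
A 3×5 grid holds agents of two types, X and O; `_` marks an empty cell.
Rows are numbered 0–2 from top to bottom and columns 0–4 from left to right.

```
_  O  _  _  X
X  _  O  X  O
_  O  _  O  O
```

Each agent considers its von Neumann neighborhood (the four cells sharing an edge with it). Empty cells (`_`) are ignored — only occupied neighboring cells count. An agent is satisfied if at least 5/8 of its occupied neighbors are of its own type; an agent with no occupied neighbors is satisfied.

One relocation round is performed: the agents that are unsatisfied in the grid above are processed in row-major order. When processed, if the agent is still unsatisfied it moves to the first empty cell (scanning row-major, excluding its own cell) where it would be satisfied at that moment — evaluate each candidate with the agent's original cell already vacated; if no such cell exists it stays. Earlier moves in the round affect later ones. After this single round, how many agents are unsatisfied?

2

Initially unsatisfied (in order): (0,4), (1,2), (1,3), (1,4), (2,3).
  (0,4) → (0,3).
  (1,2) → (1,1).
  (1,3): no empty cell satisfies it; stays.
  (1,4) → (2,2).
  (2,3): now satisfied by earlier moves; stays.
Resulting grid:
_ O _ X _
X O _ X _
_ O O O O
Unsatisfied now: (1,0), (1,3).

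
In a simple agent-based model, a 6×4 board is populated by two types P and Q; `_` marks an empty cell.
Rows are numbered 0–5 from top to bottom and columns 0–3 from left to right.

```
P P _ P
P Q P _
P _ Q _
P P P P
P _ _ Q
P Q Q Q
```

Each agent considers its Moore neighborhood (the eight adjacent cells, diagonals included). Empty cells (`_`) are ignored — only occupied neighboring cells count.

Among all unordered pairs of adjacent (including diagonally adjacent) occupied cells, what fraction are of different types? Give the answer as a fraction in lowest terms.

Scan each occupied cell's neighbors to the right and below (and the two forward diagonals) so each pair is counted once.
Row 0: P(0,0)–P(0,1)= P(0,0)–P(1,0)= P(0,0)–Q(1,1)≠ P(0,1)–Q(1,1)≠ P(0,1)–P(1,2)= P(0,1)–P(1,0)= P(0,3)–P(1,2)=  → 2/7 unlike.
Row 1: P(1,0)–Q(1,1)≠ P(1,0)–P(2,0)= Q(1,1)–P(1,2)≠ Q(1,1)–Q(2,2)= Q(1,1)–P(2,0)≠ P(1,2)–Q(2,2)≠  → 4/6 unlike.
Row 2: P(2,0)–P(3,0)= P(2,0)–P(3,1)= Q(2,2)–P(3,2)≠ Q(2,2)–P(3,3)≠ Q(2,2)–P(3,1)≠  → 3/5 unlike.
Row 3: P(3,0)–P(3,1)= P(3,0)–P(4,0)= P(3,1)–P(3,2)= P(3,1)–P(4,0)= P(3,2)–P(3,3)= P(3,2)–Q(4,3)≠ P(3,3)–Q(4,3)≠  → 2/7 unlike.
Row 4: P(4,0)–P(5,0)= P(4,0)–Q(5,1)≠ Q(4,3)–Q(5,3)= Q(4,3)–Q(5,2)=  → 1/4 unlike.
Row 5: P(5,0)–Q(5,1)≠ Q(5,1)–Q(5,2)= Q(5,2)–Q(5,3)=  → 1/3 unlike.
Total adjacent occupied pairs: 32; unlike-type pairs: 13.
13/32 is already in lowest terms.

13/32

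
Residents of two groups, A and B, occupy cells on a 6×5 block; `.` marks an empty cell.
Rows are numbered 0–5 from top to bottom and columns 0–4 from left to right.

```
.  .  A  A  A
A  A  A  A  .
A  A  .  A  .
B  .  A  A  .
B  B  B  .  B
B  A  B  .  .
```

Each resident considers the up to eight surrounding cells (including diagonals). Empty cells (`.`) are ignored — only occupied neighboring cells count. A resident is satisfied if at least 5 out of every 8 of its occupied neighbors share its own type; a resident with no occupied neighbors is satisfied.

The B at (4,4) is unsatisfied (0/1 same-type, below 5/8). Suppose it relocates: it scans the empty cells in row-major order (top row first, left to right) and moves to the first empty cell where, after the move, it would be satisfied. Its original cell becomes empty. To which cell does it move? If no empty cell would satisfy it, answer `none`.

(5,3)

Vacating (4,4). Empty cells in order:
  (0,0): 0/2 same-type → still unsatisfied.
  (0,1): 0/4 same-type → still unsatisfied.
  (1,4): 0/4 same-type → still unsatisfied.
  (2,2): 0/7 same-type → still unsatisfied.
  (2,4): 0/3 same-type → still unsatisfied.
  (3,1): 4/7 same-type → still unsatisfied.
  (3,4): 0/2 same-type → still unsatisfied.
  (4,3): 2/4 same-type → still unsatisfied.
  (5,3): 2/2 same-type → satisfied — stop here.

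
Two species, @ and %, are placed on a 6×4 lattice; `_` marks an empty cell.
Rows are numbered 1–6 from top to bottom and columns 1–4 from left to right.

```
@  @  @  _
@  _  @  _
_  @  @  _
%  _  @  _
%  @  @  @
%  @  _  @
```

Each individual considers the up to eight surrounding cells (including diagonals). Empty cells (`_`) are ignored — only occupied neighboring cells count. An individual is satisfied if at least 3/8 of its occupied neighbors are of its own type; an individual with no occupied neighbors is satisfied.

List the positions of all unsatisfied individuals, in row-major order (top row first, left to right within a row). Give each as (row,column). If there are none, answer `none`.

(4,1), (6,1)

Row 1: (1,1)@ 2/2 ok · (1,2)@ 4/4 ok · (1,3)@ 2/2 ok
Row 2: (2,1)@ 3/3 ok · (2,3)@ 4/4 ok
Row 3: (3,2)@ 4/5 ok · (3,3)@ 3/3 ok
Row 4: (4,1)% 1/3 unhappy · (4,3)@ 5/5 ok
Row 5: (5,1)% 2/4 ok · (5,2)@ 3/6 ok · (5,3)@ 5/5 ok · (5,4)@ 3/3 ok
Row 6: (6,1)% 1/3 unhappy · (6,2)@ 2/4 ok · (6,4)@ 2/2 ok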